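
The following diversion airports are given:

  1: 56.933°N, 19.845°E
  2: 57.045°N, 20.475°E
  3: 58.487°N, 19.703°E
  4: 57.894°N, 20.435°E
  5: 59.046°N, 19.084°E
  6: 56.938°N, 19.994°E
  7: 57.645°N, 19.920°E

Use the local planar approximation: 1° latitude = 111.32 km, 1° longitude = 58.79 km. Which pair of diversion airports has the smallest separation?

Pairwise distances:
1–2: 39.080 km
1–3: 173.193 km
1–4: 112.461 km
1–5: 239.436 km
1–6: 8.777 km
1–7: 79.382 km
2–3: 166.816 km
2–4: 94.540 km
2–5: 237.288 km
2–6: 30.684 km
2–7: 74.336 km
3–4: 78.801 km
3–5: 72.088 km
3–6: 173.281 km
3–7: 94.596 km
4–5: 150.844 km
4–6: 109.534 km
4–7: 41.049 km
5–6: 240.684 km
5–7: 163.520 km
6–7: 78.823 km
Closest pair: 1–6 at 8.777 km.

1 and 6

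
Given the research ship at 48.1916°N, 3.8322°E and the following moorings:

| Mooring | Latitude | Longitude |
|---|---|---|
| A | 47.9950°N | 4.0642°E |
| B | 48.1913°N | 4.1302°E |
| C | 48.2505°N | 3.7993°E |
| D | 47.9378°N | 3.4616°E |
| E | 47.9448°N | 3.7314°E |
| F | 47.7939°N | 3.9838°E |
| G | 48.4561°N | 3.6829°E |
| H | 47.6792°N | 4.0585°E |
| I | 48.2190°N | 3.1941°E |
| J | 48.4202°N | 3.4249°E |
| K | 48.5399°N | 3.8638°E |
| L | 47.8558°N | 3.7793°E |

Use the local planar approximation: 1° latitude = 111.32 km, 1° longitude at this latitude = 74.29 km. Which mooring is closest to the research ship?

Distances from 48.1916°N, 3.8322°E:
A: √((-0.1966·111.32)² + (0.2320·74.29)²) = √(478.975636 + 297.054877) = 27.8573 km
B: √((-0.0003·111.32)² + (0.2980·74.29)²) = √(0.001115 + 490.109640) = 22.1384 km
C: √((0.0589·111.32)² + (-0.0329·74.29)²) = √(42.990944 + 5.973825) = 6.9975 km
D: √((-0.2538·111.32)² + (-0.3706·74.29)²) = √(798.232913 + 758.004086) = 39.4492 km
E: √((-0.2468·111.32)² + (-0.1008·74.29)²) = √(754.808368 + 56.076614) = 28.4760 km
F: √((-0.3977·111.32)² + (0.1516·74.29)²) = √(1960.006796 + 126.840843) = 45.6820 km
G: √((0.2645·111.32)² + (-0.1493·74.29)²) = √(866.957380 + 123.021306) = 31.4639 km
H: √((-0.5124·111.32)² + (0.2263·74.29)²) = √(3253.603582 + 282.637527) = 59.4663 km
I: √((0.0274·111.32)² + (-0.6381·74.29)²) = √(9.303525 + 2247.181785) = 47.5025 km
J: √((0.2286·111.32)² + (-0.4073·74.29)²) = √(647.588082 + 915.565748) = 39.5367 km
K: √((0.3483·111.32)² + (0.0316·74.29)²) = √(1503.326608 + 5.511057) = 38.8438 km
L: √((-0.3358·111.32)² + (-0.0529·74.29)²) = √(1397.358300 + 15.444436) = 37.5873 km
Minimum: C at 6.9975 km.

C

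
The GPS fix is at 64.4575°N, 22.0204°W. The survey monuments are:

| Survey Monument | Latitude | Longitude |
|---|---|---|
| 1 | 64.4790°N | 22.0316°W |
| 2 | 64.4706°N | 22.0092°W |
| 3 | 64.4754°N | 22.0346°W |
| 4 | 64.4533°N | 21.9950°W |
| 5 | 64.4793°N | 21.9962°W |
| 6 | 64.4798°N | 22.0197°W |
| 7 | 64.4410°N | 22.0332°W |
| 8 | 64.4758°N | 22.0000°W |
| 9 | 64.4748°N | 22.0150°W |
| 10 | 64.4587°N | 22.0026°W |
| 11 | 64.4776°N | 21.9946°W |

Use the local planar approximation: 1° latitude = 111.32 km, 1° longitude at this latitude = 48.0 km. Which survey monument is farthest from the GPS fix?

Distances from 64.4575°N, 22.0204°W:
1: 2.4530 km
2: 1.5542 km
3: 2.1060 km
4: 1.3058 km
5: 2.6905 km
6: 2.4827 km
7: 1.9368 km
8: 2.2603 km
9: 1.9432 km
10: 0.8648 km
11: 2.5574 km
Maximum: 5 at 2.6905 km.

5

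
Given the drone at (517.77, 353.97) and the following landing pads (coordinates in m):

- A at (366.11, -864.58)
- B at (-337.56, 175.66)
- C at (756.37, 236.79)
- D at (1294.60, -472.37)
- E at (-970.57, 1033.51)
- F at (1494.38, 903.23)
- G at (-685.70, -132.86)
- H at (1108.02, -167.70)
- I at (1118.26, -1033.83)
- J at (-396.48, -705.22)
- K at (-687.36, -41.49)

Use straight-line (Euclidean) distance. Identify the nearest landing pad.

Distances from (517.77, 353.97):
A: 1227.95 m
B: 873.72 m
C: 265.82 m
D: 1134.15 m
E: 1636.13 m
F: 1120.47 m
G: 1298.21 m
H: 787.74 m
I: 1512.14 m
J: 1399.19 m
K: 1268.36 m
Minimum: C at 265.82 m.

C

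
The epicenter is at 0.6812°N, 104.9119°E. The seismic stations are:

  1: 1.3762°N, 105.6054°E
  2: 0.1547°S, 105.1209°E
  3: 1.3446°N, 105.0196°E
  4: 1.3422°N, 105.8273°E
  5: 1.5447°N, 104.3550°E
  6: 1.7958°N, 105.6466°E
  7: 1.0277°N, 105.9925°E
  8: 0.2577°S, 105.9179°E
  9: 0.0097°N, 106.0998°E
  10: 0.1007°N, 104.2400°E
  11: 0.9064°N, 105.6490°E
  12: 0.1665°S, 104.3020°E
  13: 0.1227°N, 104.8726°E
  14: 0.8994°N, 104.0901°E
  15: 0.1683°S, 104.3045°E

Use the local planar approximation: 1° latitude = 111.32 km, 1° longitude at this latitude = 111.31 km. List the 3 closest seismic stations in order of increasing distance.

Distances from 0.6812°N, 104.9119°E:
1: √((0.6950·111.32)² + (0.6935·111.31)²) = √(5985.714583 + 5958.834126) = 109.2911 km
2: √((-0.8359·111.32)² + (0.2090·111.31)²) = √(8658.746913 + 541.203925) = 95.9164 km
3: √((0.6634·111.32)² + (0.1077·111.31)²) = √(5453.776418 + 143.714230) = 74.8164 km
4: √((0.6610·111.32)² + (0.9154·111.31)²) = √(5414.387250 + 10382.218908) = 125.6846 km
5: √((0.8635·111.32)² + (-0.5569·111.31)²) = √(9239.981020 + 3842.578967) = 114.3790 km
6: √((1.1146·111.32)² + (0.7347·111.31)²) = √(15395.169427 + 6687.879587) = 148.6037 km
7: √((0.3465·111.32)² + (1.0806·111.31)²) = √(1487.828499 + 14467.659931) = 126.3150 km
8: √((-0.9389·111.32)² + (1.0060·111.31)²) = √(10924.085069 + 12539.041130) = 153.1768 km
9: √((-0.6715·111.32)² + (1.1879·111.31)²) = √(5587.768812 + 17483.490028) = 151.8923 km
10: √((-0.5805·111.32)² + (-0.6719·111.31)²) = √(4175.907244 + 5593.422791) = 98.8399 km
11: √((0.2252·111.32)² + (0.7371·111.31)²) = √(628.467998 + 6731.644736) = 85.7911 km
12: √((-0.8477·111.32)² + (-0.6099·111.31)²) = √(8904.935162 + 4608.776335) = 116.2485 km
13: √((-0.5585·111.32)² + (-0.0393·111.31)²) = √(3865.384940 + 19.136102) = 62.3259 km
14: √((0.2182·111.32)² + (-0.8218·111.31)²) = √(590.005266 + 8367.594761) = 94.6446 km
15: √((-0.8495·111.32)² + (-0.6074·111.31)²) = √(8942.792661 + 4571.070723) = 116.2491 km
Sorted: 13 (62.3259 km) < 3 (74.8164 km) < 11 (85.7911 km) < 14 (94.6446 km) < 2 (95.9164 km) < …

13, 3, 11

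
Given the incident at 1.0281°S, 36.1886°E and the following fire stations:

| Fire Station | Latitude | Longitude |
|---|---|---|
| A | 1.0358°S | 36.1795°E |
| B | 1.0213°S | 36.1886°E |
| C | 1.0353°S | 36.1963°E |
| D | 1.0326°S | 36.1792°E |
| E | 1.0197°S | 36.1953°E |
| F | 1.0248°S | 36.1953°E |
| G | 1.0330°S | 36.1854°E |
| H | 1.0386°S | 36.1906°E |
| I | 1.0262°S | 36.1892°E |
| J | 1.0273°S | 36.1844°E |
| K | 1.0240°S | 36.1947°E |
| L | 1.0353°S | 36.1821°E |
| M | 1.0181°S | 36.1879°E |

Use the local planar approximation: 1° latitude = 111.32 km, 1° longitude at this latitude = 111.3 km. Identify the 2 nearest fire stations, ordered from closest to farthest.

I, J

Distances from 1.0281°S, 36.1886°E:
A: √((-0.0077·111.32)² + (-0.0091·111.3)²) = √(0.734730 + 1.025825) = 1.3269 km
B: √((0.0068·111.32)² + (0.0000·111.3)²) = √(0.573013 + 0.000000) = 0.7570 km
C: √((-0.0072·111.32)² + (0.0077·111.3)²) = √(0.642409 + 0.734466) = 1.1734 km
D: √((-0.0045·111.32)² + (-0.0094·111.3)²) = √(0.250941 + 1.094576) = 1.1600 km
E: √((0.0084·111.32)² + (0.0067·111.3)²) = √(0.874390 + 0.556083) = 1.1960 km
F: √((0.0033·111.32)² + (0.0067·111.3)²) = √(0.134950 + 0.556083) = 0.8313 km
G: √((-0.0049·111.32)² + (-0.0032·111.3)²) = √(0.297535 + 0.126850) = 0.6514 km
H: √((-0.0105·111.32)² + (0.0020·111.3)²) = √(1.366234 + 0.049551) = 1.1899 km
I: √((0.0019·111.32)² + (0.0006·111.3)²) = √(0.044736 + 0.004460) = 0.2218 km
J: √((0.0008·111.32)² + (-0.0042·111.3)²) = √(0.007931 + 0.218519) = 0.4759 km
K: √((0.0041·111.32)² + (0.0061·111.3)²) = √(0.208312 + 0.460946) = 0.8181 km
L: √((-0.0072·111.32)² + (-0.0065·111.3)²) = √(0.642409 + 0.523380) = 1.0797 km
M: √((0.0100·111.32)² + (-0.0007·111.3)²) = √(1.239214 + 0.006070) = 1.1159 km
Sorted: I (0.2218 km) < J (0.4759 km) < G (0.6514 km) < B (0.7570 km) < …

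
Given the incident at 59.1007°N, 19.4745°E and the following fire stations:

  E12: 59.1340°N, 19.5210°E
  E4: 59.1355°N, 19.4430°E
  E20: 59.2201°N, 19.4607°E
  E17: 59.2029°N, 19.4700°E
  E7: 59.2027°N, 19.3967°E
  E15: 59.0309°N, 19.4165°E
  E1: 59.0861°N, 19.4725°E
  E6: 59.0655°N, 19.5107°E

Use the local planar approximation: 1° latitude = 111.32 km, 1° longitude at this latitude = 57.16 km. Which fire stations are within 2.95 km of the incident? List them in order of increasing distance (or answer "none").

Distances from 59.1007°N, 19.4745°E:
E12: √((0.0333·111.32)² + (0.0465·57.16)²) = √(13.741523 + 7.064645) = 4.5614 km
E4: √((0.0348·111.32)² + (-0.0315·57.16)²) = √(15.007380 + 3.241944) = 4.2719 km
E20: √((0.1194·111.32)² + (-0.0138·57.16)²) = √(176.666843 + 0.622218) = 13.3150 km
E17: √((0.1022·111.32)² + (-0.0045·57.16)²) = √(129.433945 + 0.066162) = 11.3798 km
E7: √((0.1020·111.32)² + (-0.0778·57.16)²) = √(128.927850 + 19.776236) = 12.1944 km
E15: √((-0.0698·111.32)² + (-0.0580·57.16)²) = √(60.375013 + 10.991081) = 8.4478 km
E1: √((-0.0146·111.32)² + (-0.0020·57.16)²) = √(2.641509 + 0.013069) = 1.6293 km
E6: √((-0.0352·111.32)² + (0.0362·57.16)²) = √(15.354360 + 4.281556) = 4.4312 km
Threshold 2.95 km: E1 (1.6293 km) is within range.

E1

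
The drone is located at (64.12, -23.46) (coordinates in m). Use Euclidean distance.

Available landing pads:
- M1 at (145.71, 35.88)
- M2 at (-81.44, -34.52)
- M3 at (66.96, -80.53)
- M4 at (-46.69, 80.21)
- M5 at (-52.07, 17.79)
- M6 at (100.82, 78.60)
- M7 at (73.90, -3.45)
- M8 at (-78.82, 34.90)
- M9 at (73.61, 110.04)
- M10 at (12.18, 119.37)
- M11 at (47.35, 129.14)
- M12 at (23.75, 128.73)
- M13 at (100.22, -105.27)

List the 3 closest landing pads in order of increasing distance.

Distances from (64.12, -23.46):
M1: √((81.59)² + (59.34)²) = √(6656.9281 + 3521.2356) = 100.89 m
M2: √((-145.56)² + (-11.06)²) = √(21187.7136 + 122.3236) = 145.98 m
M3: √((2.84)² + (-57.07)²) = √(8.0656 + 3256.9849) = 57.14 m
M4: √((-110.81)² + (103.67)²) = √(12278.8561 + 10747.4689) = 151.74 m
M5: √((-116.19)² + (41.25)²) = √(13500.1161 + 1701.5625) = 123.30 m
M6: √((36.70)² + (102.06)²) = √(1346.8900 + 10416.2436) = 108.46 m
M7: √((9.78)² + (20.01)²) = √(95.6484 + 400.4001) = 22.27 m
M8: √((-142.94)² + (58.36)²) = √(20431.8436 + 3405.8896) = 154.39 m
M9: √((9.49)² + (133.50)²) = √(90.0601 + 17822.2500) = 133.84 m
M10: √((-51.94)² + (142.83)²) = √(2697.7636 + 20400.4089) = 151.98 m
M11: √((-16.77)² + (152.60)²) = √(281.2329 + 23286.7600) = 153.52 m
M12: √((-40.37)² + (152.19)²) = √(1629.7369 + 23161.7961) = 157.45 m
M13: √((36.10)² + (-81.81)²) = √(1303.2100 + 6692.8761) = 89.42 m
Sorted: M7 (22.27 m) < M3 (57.14 m) < M13 (89.42 m) < M1 (100.89 m) < M6 (108.46 m) < …

M7, M3, M13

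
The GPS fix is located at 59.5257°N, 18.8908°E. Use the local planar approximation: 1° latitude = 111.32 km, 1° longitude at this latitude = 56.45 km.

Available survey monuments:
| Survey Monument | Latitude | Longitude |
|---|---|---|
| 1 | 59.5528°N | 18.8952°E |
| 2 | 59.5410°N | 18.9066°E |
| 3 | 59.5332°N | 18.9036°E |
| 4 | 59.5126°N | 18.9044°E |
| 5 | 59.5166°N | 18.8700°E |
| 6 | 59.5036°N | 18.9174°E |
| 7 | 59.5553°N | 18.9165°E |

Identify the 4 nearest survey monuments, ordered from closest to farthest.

Distances from 59.5257°N, 18.8908°E:
1: 3.0270 km
2: 1.9226 km
3: 1.1042 km
4: 1.6480 km
5: 1.5508 km
6: 2.8822 km
7: 3.6003 km
Sorted: 3 (1.1042 km) < 5 (1.5508 km) < 4 (1.6480 km) < 2 (1.9226 km) < 6 (2.8822 km) < 1 (3.0270 km) < …

3, 5, 4, 2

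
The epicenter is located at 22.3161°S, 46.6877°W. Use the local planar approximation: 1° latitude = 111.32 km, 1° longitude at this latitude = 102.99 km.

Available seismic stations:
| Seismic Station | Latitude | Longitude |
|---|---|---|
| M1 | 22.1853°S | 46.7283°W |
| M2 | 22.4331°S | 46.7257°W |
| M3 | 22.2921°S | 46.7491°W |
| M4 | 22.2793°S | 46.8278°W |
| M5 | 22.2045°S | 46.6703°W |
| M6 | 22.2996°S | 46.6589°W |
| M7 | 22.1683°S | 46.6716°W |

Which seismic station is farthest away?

M7

Distances from 22.3161°S, 46.6877°W:
M1: 15.1492 km
M2: 13.5997 km
M3: 6.8648 km
M4: 14.9992 km
M5: 12.5519 km
M6: 3.4888 km
M7: 16.5364 km
Maximum: M7 at 16.5364 km.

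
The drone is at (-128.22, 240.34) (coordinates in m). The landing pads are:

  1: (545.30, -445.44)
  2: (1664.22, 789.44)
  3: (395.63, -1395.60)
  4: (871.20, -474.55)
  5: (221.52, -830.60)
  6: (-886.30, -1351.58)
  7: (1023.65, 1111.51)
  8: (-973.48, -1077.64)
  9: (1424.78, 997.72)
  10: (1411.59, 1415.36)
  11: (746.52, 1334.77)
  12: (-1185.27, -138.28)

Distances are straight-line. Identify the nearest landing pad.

1

Distances from (-128.22, 240.34):
1: 961.21 m
2: 1874.66 m
3: 1717.77 m
4: 1228.78 m
5: 1126.60 m
6: 1763.21 m
7: 1444.21 m
8: 1565.74 m
9: 1727.84 m
10: 1936.93 m
11: 1401.05 m
12: 1122.81 m
Minimum: 1 at 961.21 m.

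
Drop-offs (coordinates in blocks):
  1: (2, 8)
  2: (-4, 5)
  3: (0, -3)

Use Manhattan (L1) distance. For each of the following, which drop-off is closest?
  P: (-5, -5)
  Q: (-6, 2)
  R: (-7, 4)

P→3; Q→2; R→2

P at (-5, -5):
  1: 20 blocks
  2: 11 blocks
  3: 7 blocks
  → nearest: 3 (7 blocks)
Q at (-6, 2):
  1: 14 blocks
  2: 5 blocks
  3: 11 blocks
  → nearest: 2 (5 blocks)
R at (-7, 4):
  1: 13 blocks
  2: 4 blocks
  3: 14 blocks
  → nearest: 2 (4 blocks)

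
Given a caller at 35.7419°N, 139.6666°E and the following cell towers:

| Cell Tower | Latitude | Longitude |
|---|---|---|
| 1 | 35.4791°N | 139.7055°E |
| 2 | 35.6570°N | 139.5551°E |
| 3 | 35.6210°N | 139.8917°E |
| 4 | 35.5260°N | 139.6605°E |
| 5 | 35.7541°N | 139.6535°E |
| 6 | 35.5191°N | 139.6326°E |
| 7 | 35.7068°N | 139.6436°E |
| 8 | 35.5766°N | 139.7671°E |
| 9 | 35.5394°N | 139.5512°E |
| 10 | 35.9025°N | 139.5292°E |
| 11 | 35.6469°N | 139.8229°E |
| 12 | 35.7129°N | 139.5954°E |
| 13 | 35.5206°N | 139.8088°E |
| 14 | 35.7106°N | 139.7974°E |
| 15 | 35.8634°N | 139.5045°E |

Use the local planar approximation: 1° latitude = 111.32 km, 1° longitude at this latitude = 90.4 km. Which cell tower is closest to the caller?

Distances from 35.7419°N, 139.6666°E:
1: 29.4655 km
2: 13.8174 km
3: 24.3971 km
4: 24.0403 km
5: 1.8019 km
6: 24.9918 km
7: 4.4261 km
8: 20.5218 km
9: 24.8392 km
10: 21.7693 km
11: 17.6489 km
12: 7.2007 km
13: 27.7874 km
14: 12.3270 km
15: 19.9417 km
Minimum: 5 at 1.8019 km.

5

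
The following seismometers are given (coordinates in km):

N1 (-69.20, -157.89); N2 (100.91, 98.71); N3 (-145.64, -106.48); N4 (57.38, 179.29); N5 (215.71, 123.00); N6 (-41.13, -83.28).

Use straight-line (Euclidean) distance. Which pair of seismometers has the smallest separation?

N1 and N6

Pairwise distances:
N1–N6: √((28.07)² + (74.61)²) = √(787.9249 + 5566.6521) = 79.72 km
N2–N4: √((-43.53)² + (80.58)²) = √(1894.8609 + 6493.1364) = 91.59 km
N1–N3: √((-76.44)² + (51.41)²) = √(5843.0736 + 2642.9881) = 92.12 km
N3–N6: √((104.51)² + (23.20)²) = √(10922.3401 + 538.2400) = 107.05 km
N2–N5: √((114.80)² + (24.29)²) = √(13179.0400 + 590.0041) = 117.34 km
N4–N5: √((158.33)² + (-56.29)²) = √(25068.3889 + 3168.5641) = 168.04 km
N2–N6: √((-142.04)² + (-181.99)²) = √(20175.3616 + 33120.3601) = 230.86 km
N4–N6: √((-98.51)² + (-262.57)²) = √(9704.2201 + 68943.0049) = 280.44 km
N1–N2: √((170.11)² + (256.60)²) = √(28937.4121 + 65843.5600) = 307.87 km
N2–N3: √((-246.55)² + (-205.19)²) = √(60786.9025 + 42102.9361) = 320.76 km
N5–N6: √((-256.84)² + (-206.28)²) = √(65966.7856 + 42551.4384) = 329.42 km
N3–N4: √((203.02)² + (285.77)²) = √(41217.1204 + 81664.4929) = 350.54 km
N1–N4: √((126.58)² + (337.18)²) = √(16022.4964 + 113690.3524) = 360.16 km
N1–N5: √((284.91)² + (280.89)²) = √(81173.7081 + 78899.1921) = 400.09 km
N3–N5: √((361.35)² + (229.48)²) = √(130573.8225 + 52661.0704) = 428.06 km
Closest pair: N1–N6 at 79.72 km.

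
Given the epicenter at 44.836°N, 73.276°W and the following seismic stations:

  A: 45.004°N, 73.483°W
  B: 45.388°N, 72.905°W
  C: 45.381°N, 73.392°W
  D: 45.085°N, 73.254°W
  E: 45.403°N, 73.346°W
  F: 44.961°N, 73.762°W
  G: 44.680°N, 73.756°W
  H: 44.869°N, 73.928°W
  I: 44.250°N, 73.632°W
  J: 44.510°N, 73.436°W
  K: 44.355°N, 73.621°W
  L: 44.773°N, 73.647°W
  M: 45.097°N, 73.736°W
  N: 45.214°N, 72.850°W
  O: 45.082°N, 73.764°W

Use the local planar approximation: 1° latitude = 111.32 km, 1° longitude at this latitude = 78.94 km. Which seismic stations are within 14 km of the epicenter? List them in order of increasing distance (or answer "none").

none

Distances from 44.836°N, 73.276°W:
A: √((0.168·111.32)² + (-0.207·78.94)²) = √(349.75583 + 267.01455) = 24.835 km
B: √((0.552·111.32)² + (0.371·78.94)²) = √(3775.93536 + 857.71314) = 68.071 km
C: √((0.545·111.32)² + (-0.116·78.94)²) = √(3680.77610 + 83.85138) = 61.357 km
D: √((0.249·111.32)² + (0.022·78.94)²) = √(768.32522 + 3.01606) = 27.773 km
E: √((0.567·111.32)² + (-0.070·78.94)²) = √(3983.93747 + 30.53447) = 63.360 km
F: √((0.125·111.32)² + (-0.486·78.94)²) = √(193.62722 + 1471.86095) = 40.810 km
G: √((-0.156·111.32)² + (-0.480·78.94)²) = √(301.57518 + 1435.74304) = 41.681 km
H: √((0.033·111.32)² + (-0.652·78.94)²) = √(13.49504 + 2649.04561) = 51.600 km
I: √((-0.586·111.32)² + (-0.356·78.94)²) = √(4255.41213 + 789.75837) = 71.029 km
J: √((-0.326·111.32)² + (-0.160·78.94)²) = √(1316.98733 + 159.52700) = 38.425 km
K: √((-0.481·111.32)² + (-0.345·78.94)²) = √(2867.05846 + 741.70710) = 60.073 km
L: √((-0.063·111.32)² + (-0.371·78.94)²) = √(49.18441 + 857.71314) = 30.115 km
M: √((0.261·111.32)² + (-0.460·78.94)²) = √(844.16513 + 1318.59039) = 46.505 km
N: √((0.378·111.32)² + (0.426·78.94)²) = √(1770.63887 + 1130.87198) = 53.866 km
O: √((0.246·111.32)² + (-0.488·78.94)²) = √(749.92289 + 1483.99996) = 47.264 km
Threshold 14 km: none within range.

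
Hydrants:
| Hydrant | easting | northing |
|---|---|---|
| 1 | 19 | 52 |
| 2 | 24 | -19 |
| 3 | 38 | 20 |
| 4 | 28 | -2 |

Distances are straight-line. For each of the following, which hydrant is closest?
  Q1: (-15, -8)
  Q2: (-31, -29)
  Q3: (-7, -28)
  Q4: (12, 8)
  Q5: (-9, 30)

Q1 at (-15, -8):
  1: 69.0
  2: 40.5
  3: 59.9
  4: 43.4
  → nearest: 2 (40.5)
Q2 at (-31, -29):
  1: 95.2
  2: 55.9
  3: 84.6
  4: 64.9
  → nearest: 2 (55.9)
Q3 at (-7, -28):
  1: 84.1
  2: 32.3
  3: 65.8
  4: 43.6
  → nearest: 2 (32.3)
Q4 at (12, 8):
  1: 44.6
  2: 29.5
  3: 28.6
  4: 18.9
  → nearest: 4 (18.9)
Q5 at (-9, 30):
  1: 35.6
  2: 59.1
  3: 48.1
  4: 48.9
  → nearest: 1 (35.6)

Q1→2; Q2→2; Q3→2; Q4→4; Q5→1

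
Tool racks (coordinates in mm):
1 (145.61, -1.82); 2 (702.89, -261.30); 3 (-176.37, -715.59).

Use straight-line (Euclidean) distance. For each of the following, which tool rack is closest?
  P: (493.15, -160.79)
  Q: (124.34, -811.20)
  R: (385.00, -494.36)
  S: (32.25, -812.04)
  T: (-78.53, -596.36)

P at (493.15, -160.79):
  1: 382.17 mm
  2: 232.58 mm
  3: 869.52 mm
  → nearest: 2 (232.58 mm)
Q at (124.34, -811.20):
  1: 809.66 mm
  2: 798.19 mm
  3: 315.54 mm
  → nearest: 3 (315.54 mm)
R at (385.00, -494.36):
  1: 547.63 mm
  2: 394.17 mm
  3: 603.39 mm
  → nearest: 2 (394.17 mm)
S at (32.25, -812.04):
  1: 818.11 mm
  2: 867.80 mm
  3: 229.84 mm
  → nearest: 3 (229.84 mm)
T at (-78.53, -596.36):
  1: 635.39 mm
  2: 850.22 mm
  3: 154.24 mm
  → nearest: 3 (154.24 mm)

P→2; Q→3; R→2; S→3; T→3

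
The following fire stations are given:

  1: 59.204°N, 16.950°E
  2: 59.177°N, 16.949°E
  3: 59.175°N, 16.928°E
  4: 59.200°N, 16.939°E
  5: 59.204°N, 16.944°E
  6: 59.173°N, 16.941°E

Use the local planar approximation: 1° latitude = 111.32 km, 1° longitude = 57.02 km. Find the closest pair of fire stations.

1 and 5

Pairwise distances:
1–2: √((-0.027·111.32)² + (-0.001·57.02)²) = √(9.03387 + 0.00325) = 3.006 km
1–3: √((-0.029·111.32)² + (-0.022·57.02)²) = √(10.42179 + 1.57362) = 3.463 km
1–4: √((-0.004·111.32)² + (-0.011·57.02)²) = √(0.19827 + 0.39340) = 0.769 km
1–5: √((0.000·111.32)² + (-0.006·57.02)²) = √(0.00000 + 0.11705) = 0.342 km
1–6: √((-0.031·111.32)² + (-0.009·57.02)²) = √(11.90885 + 0.26335) = 3.489 km
2–3: √((-0.002·111.32)² + (-0.021·57.02)²) = √(0.04957 + 1.43381) = 1.218 km
2–4: √((0.023·111.32)² + (-0.010·57.02)²) = √(6.55544 + 0.32513) = 2.623 km
2–5: √((0.027·111.32)² + (-0.005·57.02)²) = √(9.03387 + 0.08128) = 3.019 km
2–6: √((-0.004·111.32)² + (-0.008·57.02)²) = √(0.19827 + 0.20808) = 0.637 km
3–4: √((0.025·111.32)² + (0.011·57.02)²) = √(7.74509 + 0.39340) = 2.853 km
3–5: √((0.029·111.32)² + (0.016·57.02)²) = √(10.42179 + 0.83233) = 3.355 km
3–6: √((-0.002·111.32)² + (0.013·57.02)²) = √(0.04957 + 0.54947) = 0.774 km
4–5: √((0.004·111.32)² + (0.005·57.02)²) = √(0.19827 + 0.08128) = 0.529 km
4–6: √((-0.027·111.32)² + (0.002·57.02)²) = √(9.03387 + 0.01301) = 3.008 km
5–6: √((-0.031·111.32)² + (-0.003·57.02)²) = √(11.90885 + 0.02926) = 3.455 km
Closest pair: 1–5 at 0.342 km.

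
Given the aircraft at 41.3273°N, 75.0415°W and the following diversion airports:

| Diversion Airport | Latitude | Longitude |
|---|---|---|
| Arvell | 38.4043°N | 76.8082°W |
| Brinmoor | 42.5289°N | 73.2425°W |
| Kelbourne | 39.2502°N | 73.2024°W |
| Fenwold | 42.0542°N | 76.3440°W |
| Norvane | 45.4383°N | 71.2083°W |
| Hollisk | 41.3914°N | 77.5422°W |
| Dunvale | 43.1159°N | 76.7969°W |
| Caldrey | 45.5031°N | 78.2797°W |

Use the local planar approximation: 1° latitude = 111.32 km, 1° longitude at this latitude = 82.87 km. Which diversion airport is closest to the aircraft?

Fenwold

Distances from 41.3273°N, 75.0415°W:
Arvell: √((-2.9230·111.32)² + (-1.7667·82.87)²) = √(105877.584823 + 21434.842453) = 356.8087 km
Brinmoor: √((1.2016·111.32)² + (1.7990·82.87)²) = √(17892.302607 + 22225.779651) = 200.2950 km
Kelbourne: √((-2.0771·111.32)² + (1.8391·82.87)²) = √(53463.970291 + 23227.654980) = 276.9325 km
Fenwold: √((0.7269·111.32)² + (-1.3025·82.87)²) = √(6547.804937 + 11650.649622) = 134.9016 km
Norvane: √((4.1110·111.32)² + (3.8332·82.87)²) = √(209431.184438 + 100906.150078) = 557.0793 km
Hollisk: √((0.0641·111.32)² + (-2.5007·82.87)²) = √(50.916959 + 42945.520019) = 207.3558 km
Dunvale: √((1.7886·111.32)² + (-1.7554·82.87)²) = √(39643.578335 + 21161.520318) = 246.5869 km
Caldrey: √((4.1758·111.32)² + (-3.2382·82.87)²) = √(216085.574563 + 72011.526068) = 536.7468 km
Minimum: Fenwold at 134.9016 km.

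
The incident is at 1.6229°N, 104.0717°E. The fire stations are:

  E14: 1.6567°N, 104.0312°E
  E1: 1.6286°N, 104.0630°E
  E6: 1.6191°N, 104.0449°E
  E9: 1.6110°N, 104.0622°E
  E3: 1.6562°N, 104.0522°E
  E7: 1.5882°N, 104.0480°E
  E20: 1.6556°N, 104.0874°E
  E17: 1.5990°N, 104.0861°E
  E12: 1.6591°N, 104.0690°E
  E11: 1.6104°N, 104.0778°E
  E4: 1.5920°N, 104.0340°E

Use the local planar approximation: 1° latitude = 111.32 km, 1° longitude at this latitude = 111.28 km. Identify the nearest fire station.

E1

Distances from 1.6229°N, 104.0717°E:
E14: √((0.0338·111.32)² + (-0.0405·111.28)²) = √(14.157279 + 20.311607) = 5.8710 km
E1: √((0.0057·111.32)² + (-0.0087·111.28)²) = √(0.402621 + 0.937287) = 1.1575 km
E6: √((-0.0038·111.32)² + (-0.0268·111.28)²) = √(0.178943 + 8.894137) = 3.0122 km
E9: √((-0.0119·111.32)² + (-0.0095·111.28)²) = √(1.754851 + 1.117587) = 1.6948 km
E3: √((0.0333·111.32)² + (-0.0195·111.28)²) = √(13.741523 + 4.708726) = 4.2954 km
E7: √((-0.0347·111.32)² + (-0.0237·111.28)²) = √(14.921255 + 6.955541) = 4.6773 km
E20: √((0.0327·111.32)² + (0.0157·111.28)²) = √(13.250794 + 3.052344) = 4.0377 km
E17: √((-0.0239·111.32)² + (0.0144·111.28)²) = √(7.078516 + 2.567788) = 3.1058 km
E12: √((0.0362·111.32)² + (-0.0027·111.28)²) = √(16.239159 + 0.090274) = 4.0410 km
E11: √((-0.0125·111.32)² + (0.0061·111.28)²) = √(1.936272 + 0.460780) = 1.5482 km
E4: √((-0.0309·111.32)² + (-0.0377·111.28)²) = √(11.832141 + 17.600173) = 5.4252 km
Minimum: E1 at 1.1575 km.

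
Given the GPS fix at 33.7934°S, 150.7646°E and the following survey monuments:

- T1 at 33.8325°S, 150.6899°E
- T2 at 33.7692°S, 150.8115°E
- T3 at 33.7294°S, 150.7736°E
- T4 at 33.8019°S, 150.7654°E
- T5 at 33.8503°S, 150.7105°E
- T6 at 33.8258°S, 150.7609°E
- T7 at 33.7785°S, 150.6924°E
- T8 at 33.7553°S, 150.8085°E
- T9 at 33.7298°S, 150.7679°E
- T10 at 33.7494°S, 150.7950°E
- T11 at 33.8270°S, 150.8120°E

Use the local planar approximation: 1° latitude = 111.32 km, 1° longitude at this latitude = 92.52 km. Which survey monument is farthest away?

T1

Distances from 33.7934°S, 150.7646°E:
T1: √((-0.0391·111.32)² + (-0.0747·92.52)²) = √(18.945231 + 47.765294) = 8.1677 km
T2: √((0.0242·111.32)² + (0.0469·92.52)²) = √(7.257334 + 18.828552) = 5.1074 km
T3: √((0.0640·111.32)² + (0.0090·92.52)²) = √(50.758215 + 0.693356) = 7.1730 km
T4: √((-0.0085·111.32)² + (0.0008·92.52)²) = √(0.895332 + 0.005478) = 0.9491 km
T5: √((-0.0569·111.32)² + (-0.0541·92.52)²) = √(40.120924 + 25.053348) = 8.0731 km
T6: √((-0.0324·111.32)² + (-0.0037·92.52)²) = √(13.008775 + 0.117186) = 3.6230 km
T7: √((0.0149·111.32)² + (-0.0722·92.52)²) = √(2.751180 + 44.621652) = 6.8828 km
T8: √((0.0381·111.32)² + (0.0439·92.52)²) = √(17.988558 + 16.496822) = 5.8724 km
T9: √((0.0636·111.32)² + (0.0033·92.52)²) = √(50.125720 + 0.093218) = 7.0865 km
T10: √((0.0440·111.32)² + (0.0304·92.52)²) = √(23.991188 + 7.910764) = 5.6482 km
T11: √((-0.0336·111.32)² + (0.0474·92.52)²) = √(13.990233 + 19.232154) = 5.7639 km
Maximum: T1 at 8.1677 km.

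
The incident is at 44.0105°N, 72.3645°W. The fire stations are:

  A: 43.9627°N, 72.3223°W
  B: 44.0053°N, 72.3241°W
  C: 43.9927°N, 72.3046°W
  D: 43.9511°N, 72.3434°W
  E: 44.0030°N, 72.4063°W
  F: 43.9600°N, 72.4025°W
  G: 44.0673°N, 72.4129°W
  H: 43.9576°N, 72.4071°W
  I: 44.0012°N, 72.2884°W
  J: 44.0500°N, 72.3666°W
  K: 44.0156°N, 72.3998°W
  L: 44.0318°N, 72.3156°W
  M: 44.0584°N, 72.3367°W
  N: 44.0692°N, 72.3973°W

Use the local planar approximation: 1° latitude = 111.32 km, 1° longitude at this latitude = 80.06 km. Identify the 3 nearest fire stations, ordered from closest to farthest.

K, B, E

Distances from 44.0105°N, 72.3645°W:
A: √((-0.0478·111.32)² + (0.0422·80.06)²) = √(28.314063 + 11.414478) = 6.3031 km
B: √((-0.0052·111.32)² + (0.0404·80.06)²) = √(0.335084 + 10.461499) = 3.2858 km
C: √((-0.0178·111.32)² + (0.0599·80.06)²) = √(3.926326 + 22.997722) = 5.1888 km
D: √((-0.0594·111.32)² + (0.0211·80.06)²) = √(43.723940 + 2.853620) = 6.8248 km
E: √((-0.0075·111.32)² + (-0.0418·80.06)²) = √(0.697058 + 11.199116) = 3.4491 km
F: √((-0.0505·111.32)² + (-0.0380·80.06)²) = √(31.603061 + 9.255468) = 6.3921 km
G: √((0.0568·111.32)² + (-0.0484·80.06)²) = √(39.980025 + 15.014881) = 7.4159 km
H: √((-0.0529·111.32)² + (-0.0426·80.06)²) = √(34.678295 + 11.631892) = 6.8052 km
I: √((-0.0093·111.32)² + (0.0761·80.06)²) = √(1.071796 + 37.119360) = 6.1799 km
J: √((0.0395·111.32)² + (-0.0021·80.06)²) = √(19.334840 + 0.028266) = 4.4004 km
K: √((0.0051·111.32)² + (-0.0353·80.06)²) = √(0.322320 + 7.986943) = 2.8826 km
L: √((0.0213·111.32)² + (0.0489·80.06)²) = √(5.622191 + 15.326708) = 4.5770 km
M: √((0.0479·111.32)² + (0.0278·80.06)²) = √(28.432655 + 4.953598) = 5.7781 km
N: √((0.0587·111.32)² + (-0.0328·80.06)²) = √(42.699481 + 6.895708) = 7.0424 km
Sorted: K (2.8826 km) < B (3.2858 km) < E (3.4491 km) < J (4.4004 km) < L (4.5770 km) < …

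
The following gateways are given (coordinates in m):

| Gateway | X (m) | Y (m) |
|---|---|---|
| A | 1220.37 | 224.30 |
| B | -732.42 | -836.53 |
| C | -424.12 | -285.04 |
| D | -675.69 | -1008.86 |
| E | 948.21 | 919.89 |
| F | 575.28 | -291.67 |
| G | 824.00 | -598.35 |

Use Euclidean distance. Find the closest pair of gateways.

B and D

Pairwise distances:
A–B: √((-1952.79)² + (-1060.83)²) = √(3813388.7841 + 1125360.2889) = 2222.33 m
A–C: √((-1644.49)² + (-509.34)²) = √(2704347.3601 + 259427.2356) = 1721.56 m
A–D: √((-1896.06)² + (-1233.16)²) = √(3595043.5236 + 1520683.5856) = 2261.80 m
A–E: √((-272.16)² + (695.59)²) = √(74071.0656 + 483845.4481) = 746.94 m
A–F: √((-645.09)² + (-515.97)²) = √(416141.1081 + 266225.0409) = 826.05 m
A–G: √((-396.37)² + (-822.65)²) = √(157109.1769 + 676753.0225) = 913.16 m
B–C: √((308.30)² + (551.49)²) = √(95048.8900 + 304141.2201) = 631.81 m
B–D: √((56.73)² + (-172.33)²) = √(3218.2929 + 29697.6289) = 181.43 m
B–E: √((1680.63)² + (1756.42)²) = √(2824517.1969 + 3085011.2164) = 2430.95 m
B–F: √((1307.70)² + (544.86)²) = √(1710079.2900 + 296872.4196) = 1416.67 m
B–G: √((1556.42)² + (238.18)²) = √(2422443.2164 + 56729.7124) = 1574.54 m
C–D: √((-251.57)² + (-723.82)²) = √(63287.4649 + 523915.3924) = 766.29 m
C–E: √((1372.33)² + (1204.93)²) = √(1883289.6289 + 1451856.3049) = 1826.24 m
C–F: √((999.40)² + (-6.63)²) = √(998800.3600 + 43.9569) = 999.42 m
C–G: √((1248.12)² + (-313.31)²) = √(1557803.5344 + 98163.1561) = 1286.84 m
D–E: √((1623.90)² + (1928.75)²) = √(2637051.2100 + 3720076.5625) = 2521.33 m
D–F: √((1250.97)² + (717.19)²) = √(1564925.9409 + 514361.4961) = 1441.97 m
D–G: √((1499.69)² + (410.51)²) = √(2249070.0961 + 168518.4601) = 1554.86 m
E–F: √((-372.93)² + (-1211.56)²) = √(139076.7849 + 1467877.6336) = 1267.66 m
E–G: √((-124.21)² + (-1518.24)²) = √(15428.1241 + 2305052.6976) = 1523.31 m
F–G: √((248.72)² + (-306.68)²) = √(61861.6384 + 94052.6224) = 394.86 m
Closest pair: B–D at 181.43 m.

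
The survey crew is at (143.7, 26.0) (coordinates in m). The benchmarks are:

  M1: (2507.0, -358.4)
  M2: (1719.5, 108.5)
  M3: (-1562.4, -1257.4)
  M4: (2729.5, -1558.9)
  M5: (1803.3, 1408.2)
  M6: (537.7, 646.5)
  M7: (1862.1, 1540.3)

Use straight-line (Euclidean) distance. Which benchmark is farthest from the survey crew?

Distances from (143.7, 26.0):
M1: √((2363.3)² + (-384.4)²) = √(5585186.890 + 147763.360) = 2394.4 m
M2: √((1575.8)² + (82.5)²) = √(2483145.640 + 6806.250) = 1578.0 m
M3: √((-1706.1)² + (-1283.4)²) = √(2910777.210 + 1647115.560) = 2134.9 m
M4: √((2585.8)² + (-1584.9)²) = √(6686361.640 + 2511908.010) = 3032.9 m
M5: √((1659.6)² + (1382.2)²) = √(2754272.160 + 1910476.840) = 2159.8 m
M6: √((394.0)² + (620.5)²) = √(155236.000 + 385020.250) = 735.0 m
M7: √((1718.4)² + (1514.3)²) = √(2952898.560 + 2293104.490) = 2290.4 m
Maximum: M4 at 3032.9 m.

M4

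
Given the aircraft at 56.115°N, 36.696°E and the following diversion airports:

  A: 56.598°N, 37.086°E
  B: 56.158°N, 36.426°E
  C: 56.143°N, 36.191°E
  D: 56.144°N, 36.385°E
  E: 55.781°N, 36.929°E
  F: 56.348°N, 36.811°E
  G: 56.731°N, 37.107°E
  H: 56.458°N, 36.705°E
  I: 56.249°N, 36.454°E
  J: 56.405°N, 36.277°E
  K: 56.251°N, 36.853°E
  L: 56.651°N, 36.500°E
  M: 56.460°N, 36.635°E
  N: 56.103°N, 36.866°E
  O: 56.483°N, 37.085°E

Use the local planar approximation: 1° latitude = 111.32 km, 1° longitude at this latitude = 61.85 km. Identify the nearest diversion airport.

N

Distances from 56.115°N, 36.696°E:
A: 58.930 km
B: 17.372 km
C: 31.389 km
D: 19.504 km
E: 39.876 km
F: 26.895 km
G: 73.133 km
H: 38.187 km
I: 21.132 km
J: 41.398 km
K: 17.986 km
L: 60.887 km
M: 38.590 km
N: 10.599 km
O: 47.509 km
Minimum: N at 10.599 km.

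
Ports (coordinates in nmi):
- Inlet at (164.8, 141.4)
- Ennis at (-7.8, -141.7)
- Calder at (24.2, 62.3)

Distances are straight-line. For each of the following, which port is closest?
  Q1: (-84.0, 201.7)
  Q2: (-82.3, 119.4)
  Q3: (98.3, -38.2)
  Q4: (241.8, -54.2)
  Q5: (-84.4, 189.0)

Q1 at (-84.0, 201.7):
  Inlet: √((248.8)² + (-60.3)²) = √(61901.440 + 3636.090) = 256.0 nmi
  Ennis: √((76.2)² + (-343.4)²) = √(5806.440 + 117923.560) = 351.8 nmi
  Calder: √((108.2)² + (-139.4)²) = √(11707.240 + 19432.360) = 176.5 nmi
  → nearest: Calder (176.5 nmi)
Q2 at (-82.3, 119.4):
  Inlet: √((247.1)² + (22.0)²) = √(61058.410 + 484.000) = 248.1 nmi
  Ennis: √((74.5)² + (-261.1)²) = √(5550.250 + 68173.210) = 271.5 nmi
  Calder: √((106.5)² + (-57.1)²) = √(11342.250 + 3260.410) = 120.8 nmi
  → nearest: Calder (120.8 nmi)
Q3 at (98.3, -38.2):
  Inlet: √((66.5)² + (179.6)²) = √(4422.250 + 32256.160) = 191.5 nmi
  Ennis: √((-106.1)² + (-103.5)²) = √(11257.210 + 10712.250) = 148.2 nmi
  Calder: √((-74.1)² + (100.5)²) = √(5490.810 + 10100.250) = 124.9 nmi
  → nearest: Calder (124.9 nmi)
Q4 at (241.8, -54.2):
  Inlet: √((-77.0)² + (195.6)²) = √(5929.000 + 38259.360) = 210.2 nmi
  Ennis: √((-249.6)² + (-87.5)²) = √(62300.160 + 7656.250) = 264.5 nmi
  Calder: √((-217.6)² + (116.5)²) = √(47349.760 + 13572.250) = 246.8 nmi
  → nearest: Inlet (210.2 nmi)
Q5 at (-84.4, 189.0):
  Inlet: √((249.2)² + (-47.6)²) = √(62100.640 + 2265.760) = 253.7 nmi
  Ennis: √((76.6)² + (-330.7)²) = √(5867.560 + 109362.490) = 339.5 nmi
  Calder: √((108.6)² + (-126.7)²) = √(11793.960 + 16052.890) = 166.9 nmi
  → nearest: Calder (166.9 nmi)

Q1→Calder; Q2→Calder; Q3→Calder; Q4→Inlet; Q5→Calder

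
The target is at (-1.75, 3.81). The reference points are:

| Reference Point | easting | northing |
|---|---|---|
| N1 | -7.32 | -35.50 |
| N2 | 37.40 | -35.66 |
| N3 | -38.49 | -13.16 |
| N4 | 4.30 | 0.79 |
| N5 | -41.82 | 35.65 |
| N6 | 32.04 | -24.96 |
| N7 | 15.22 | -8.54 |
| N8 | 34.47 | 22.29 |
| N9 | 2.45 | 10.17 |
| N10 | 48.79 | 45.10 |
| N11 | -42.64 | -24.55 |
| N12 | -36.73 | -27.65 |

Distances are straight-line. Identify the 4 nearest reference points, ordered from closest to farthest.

Distances from (-1.75, 3.81):
N1: √((-5.57)² + (-39.31)²) = √(31.0249 + 1545.2761) = 39.70
N2: √((39.15)² + (-39.47)²) = √(1532.7225 + 1557.8809) = 55.59
N3: √((-36.74)² + (-16.97)²) = √(1349.8276 + 287.9809) = 40.47
N4: √((6.05)² + (-3.02)²) = √(36.6025 + 9.1204) = 6.76
N5: √((-40.07)² + (31.84)²) = √(1605.6049 + 1013.7856) = 51.18
N6: √((33.79)² + (-28.77)²) = √(1141.7641 + 827.7129) = 44.38
N7: √((16.97)² + (-12.35)²) = √(287.9809 + 152.5225) = 20.99
N8: √((36.22)² + (18.48)²) = √(1311.8884 + 341.5104) = 40.66
N9: √((4.20)² + (6.36)²) = √(17.6400 + 40.4496) = 7.62
N10: √((50.54)² + (41.29)²) = √(2554.2916 + 1704.8641) = 65.26
N11: √((-40.89)² + (-28.36)²) = √(1671.9921 + 804.2896) = 49.76
N12: √((-34.98)² + (-31.46)²) = √(1223.6004 + 989.7316) = 47.05
Sorted: N4 (6.76) < N9 (7.62) < N7 (20.99) < N1 (39.70) < N3 (40.47) < N8 (40.66) < …

N4, N9, N7, N1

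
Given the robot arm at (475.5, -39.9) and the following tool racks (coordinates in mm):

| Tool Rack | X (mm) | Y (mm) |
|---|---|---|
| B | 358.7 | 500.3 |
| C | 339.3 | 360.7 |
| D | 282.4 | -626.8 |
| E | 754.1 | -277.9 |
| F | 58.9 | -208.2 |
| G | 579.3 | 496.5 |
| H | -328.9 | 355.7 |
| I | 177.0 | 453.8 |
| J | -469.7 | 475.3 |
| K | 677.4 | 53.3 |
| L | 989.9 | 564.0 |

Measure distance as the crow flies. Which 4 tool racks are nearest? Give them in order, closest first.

K, E, C, F

Distances from (475.5, -39.9):
B: √((-116.8)² + (540.2)²) = √(13642.240 + 291816.040) = 552.7 mm
C: √((-136.2)² + (400.6)²) = √(18550.440 + 160480.360) = 423.1 mm
D: √((-193.1)² + (-586.9)²) = √(37287.610 + 344451.610) = 617.9 mm
E: √((278.6)² + (-238.0)²) = √(77617.960 + 56644.000) = 366.4 mm
F: √((-416.6)² + (-168.3)²) = √(173555.560 + 28324.890) = 449.3 mm
G: √((103.8)² + (536.4)²) = √(10774.440 + 287724.960) = 546.4 mm
H: √((-804.4)² + (395.6)²) = √(647059.360 + 156499.360) = 896.4 mm
I: √((-298.5)² + (493.7)²) = √(89102.250 + 243739.690) = 576.9 mm
J: √((-945.2)² + (515.2)²) = √(893403.040 + 265431.040) = 1076.5 mm
K: √((201.9)² + (93.2)²) = √(40763.610 + 8686.240) = 222.4 mm
L: √((514.4)² + (603.9)²) = √(264607.360 + 364695.210) = 793.3 mm
Sorted: K (222.4 mm) < E (366.4 mm) < C (423.1 mm) < F (449.3 mm) < G (546.4 mm) < B (552.7 mm) < …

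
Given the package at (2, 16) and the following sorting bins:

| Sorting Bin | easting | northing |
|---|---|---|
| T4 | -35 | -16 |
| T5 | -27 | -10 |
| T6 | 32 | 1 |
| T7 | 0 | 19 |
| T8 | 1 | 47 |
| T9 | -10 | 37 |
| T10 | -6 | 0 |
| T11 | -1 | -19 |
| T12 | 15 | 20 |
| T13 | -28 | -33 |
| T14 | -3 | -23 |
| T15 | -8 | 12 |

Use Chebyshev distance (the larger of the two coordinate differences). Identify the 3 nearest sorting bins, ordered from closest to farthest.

T7, T15, T12

Distances from (2, 16):
T4: 37
T5: 29
T6: 30
T7: 3
T8: 31
T9: 21
T10: 16
T11: 35
T12: 13
T13: 49
T14: 39
T15: 10
Sorted: T7 (3) < T15 (10) < T12 (13) < T10 (16) < T9 (21) < …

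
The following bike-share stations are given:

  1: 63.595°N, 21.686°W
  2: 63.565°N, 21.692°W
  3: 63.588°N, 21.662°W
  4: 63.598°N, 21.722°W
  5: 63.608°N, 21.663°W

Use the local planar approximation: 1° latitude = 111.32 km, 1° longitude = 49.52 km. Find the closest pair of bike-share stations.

1 and 3

Pairwise distances:
1–2: 3.353 km
1–3: 1.421 km
1–4: 1.814 km
1–5: 1.842 km
2–3: 2.960 km
2–4: 3.963 km
2–5: 4.998 km
3–4: 3.173 km
3–5: 2.227 km
4–5: 3.127 km
Closest pair: 1–3 at 1.421 km.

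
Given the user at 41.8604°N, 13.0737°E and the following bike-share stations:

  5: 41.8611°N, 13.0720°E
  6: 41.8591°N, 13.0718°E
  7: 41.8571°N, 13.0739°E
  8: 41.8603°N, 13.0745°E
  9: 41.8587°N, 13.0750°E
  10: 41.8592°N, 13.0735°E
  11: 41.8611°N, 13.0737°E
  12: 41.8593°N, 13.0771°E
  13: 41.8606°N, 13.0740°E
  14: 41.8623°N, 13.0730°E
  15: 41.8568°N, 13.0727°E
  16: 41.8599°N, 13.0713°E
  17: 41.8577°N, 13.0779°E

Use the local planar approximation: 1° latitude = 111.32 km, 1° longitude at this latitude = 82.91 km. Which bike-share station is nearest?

Distances from 41.8604°N, 13.0737°E:
5: √((0.0007·111.32)² + (-0.0017·82.91)²) = √(0.006072 + 0.019866) = 0.1611 km
6: √((-0.0013·111.32)² + (-0.0019·82.91)²) = √(0.020943 + 0.024815) = 0.2139 km
7: √((-0.0033·111.32)² + (0.0002·82.91)²) = √(0.134950 + 0.000275) = 0.3677 km
8: √((-0.0001·111.32)² + (0.0008·82.91)²) = √(0.000124 + 0.004399) = 0.0673 km
9: √((-0.0017·111.32)² + (0.0013·82.91)²) = √(0.035813 + 0.011617) = 0.2178 km
10: √((-0.0012·111.32)² + (-0.0002·82.91)²) = √(0.017845 + 0.000275) = 0.1346 km
11: √((0.0007·111.32)² + (0.0000·82.91)²) = √(0.006072 + 0.000000) = 0.0779 km
12: √((-0.0011·111.32)² + (0.0034·82.91)²) = √(0.014994 + 0.079464) = 0.3073 km
13: √((0.0002·111.32)² + (0.0003·82.91)²) = √(0.000496 + 0.000619) = 0.0334 km
14: √((0.0019·111.32)² + (-0.0007·82.91)²) = √(0.044736 + 0.003368) = 0.2193 km
15: √((-0.0036·111.32)² + (-0.0010·82.91)²) = √(0.160602 + 0.006874) = 0.4092 km
16: √((-0.0005·111.32)² + (-0.0024·82.91)²) = √(0.003098 + 0.039595) = 0.2066 km
17: √((-0.0027·111.32)² + (0.0042·82.91)²) = √(0.090339 + 0.121259) = 0.4600 km
Minimum: 13 at 0.0334 km.

13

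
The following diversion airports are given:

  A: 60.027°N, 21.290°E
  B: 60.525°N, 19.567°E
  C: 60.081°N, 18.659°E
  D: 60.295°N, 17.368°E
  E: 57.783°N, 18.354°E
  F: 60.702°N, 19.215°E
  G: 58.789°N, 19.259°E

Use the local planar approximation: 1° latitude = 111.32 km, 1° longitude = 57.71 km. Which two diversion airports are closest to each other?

B and F

Pairwise distances:
B–F: 28.300 km
B–C: 72.033 km
C–F: 76.213 km
C–D: 78.220 km
A–B: 113.844 km
D–F: 115.820 km
E–G: 123.568 km
B–D: 129.461 km
A–F: 141.371 km
C–G: 147.935 km
A–C: 151.954 km
A–G: 180.916 km
B–G: 194.067 km
D–G: 200.038 km
F–G: 212.970 km
A–D: 228.296 km
C–E: 256.418 km
D–E: 285.367 km
A–E: 301.844 km
B–E: 313.164 km
E–F: 328.720 km
Closest pair: B–F at 28.300 km.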